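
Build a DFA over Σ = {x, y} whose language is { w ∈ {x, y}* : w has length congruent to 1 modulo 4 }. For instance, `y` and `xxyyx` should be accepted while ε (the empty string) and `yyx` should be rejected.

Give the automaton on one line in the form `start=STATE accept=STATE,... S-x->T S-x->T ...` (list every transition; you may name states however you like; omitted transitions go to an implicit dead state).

Only the length mod 4 matters, so use a 4-cycle: from any state, every input symbol moves to the next state, wrapping s3 back to s0. Mark s1 accepting.
A 4-state machine:
        x   y  
>  s0   s1  s1 
 * s1   s2  s2 
   s2   s3  s3 
   s3   s0  s0 
(> = start, * = accepting)

start=s0 accept=s1 s0-x->s1 s0-y->s1 s1-x->s2 s1-y->s2 s2-x->s3 s2-y->s3 s3-x->s0 s3-y->s0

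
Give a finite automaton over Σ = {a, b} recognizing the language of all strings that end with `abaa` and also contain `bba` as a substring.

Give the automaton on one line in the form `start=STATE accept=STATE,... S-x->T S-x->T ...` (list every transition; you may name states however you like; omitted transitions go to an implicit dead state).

Build one automaton per condition and run them in lockstep. One (5 states) tracks how much of the suffix `abaa` has currently been matched; the other (4 states) tracks whether and how much of `bba` has been seen. Each combined state is a pair, one component from each; accept when both components accept. Equivalent product states are then merged.
7 states suffice.
        a   b  
>  q0   q0  q1 
   q1   q0  q2 
   q2   q3  q2 
   q3   q3  q4 
   q4   q5  q2 
   q5   q6  q4 
 * q6   q3  q4 
(> = start, * = accepting)

start=q0 accept=q6 q0-a->q0 q0-b->q1 q1-a->q0 q1-b->q2 q2-a->q3 q2-b->q2 q3-a->q3 q3-b->q4 q4-a->q5 q4-b->q2 q5-a->q6 q5-b->q4 q6-a->q3 q6-b->q4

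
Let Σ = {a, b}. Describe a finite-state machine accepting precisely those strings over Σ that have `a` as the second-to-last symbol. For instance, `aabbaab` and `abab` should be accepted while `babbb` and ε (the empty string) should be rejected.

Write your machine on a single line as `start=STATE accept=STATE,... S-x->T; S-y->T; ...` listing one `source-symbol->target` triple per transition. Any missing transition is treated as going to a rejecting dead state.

start=q0; accept=q3,q4; q0-a->q1; q0-b->q2; q1-a->q3; q1-b->q4; q2-a->q5; q2-b->q6; q3-a->q3; q3-b->q4; q4-a->q5; q4-b->q6; q5-a->q3; q5-b->q4; q6-a->q5; q6-b->q6

Because acceptance depends on a position counted from the end, the machine has to buffer the most recent 2 symbols. Make each state the string of the last up-to-2 symbols read; on input `x` shift the window left and append `x`. Accept when the buffered window has length 2 and begins with `a`.
With 7 states:
        a   b  
>  q0   q1  q2 
   q1   q3  q4 
   q2   q5  q6 
 * q3   q3  q4 
 * q4   q5  q6 
   q5   q3  q4 
   q6   q5  q6 
(> = start, * = accepting)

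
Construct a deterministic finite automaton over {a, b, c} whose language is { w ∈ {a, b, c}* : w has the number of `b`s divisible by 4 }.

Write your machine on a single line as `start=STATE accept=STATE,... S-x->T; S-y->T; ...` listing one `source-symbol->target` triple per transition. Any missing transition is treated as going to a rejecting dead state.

start=q0; accept=q0; q0-a->q0; q0-b->q1; q0-c->q0; q1-a->q1; q1-b->q2; q1-c->q1; q2-a->q2; q2-b->q3; q2-c->q2; q3-a->q3; q3-b->q0; q3-c->q3

The only thing that matters is how many `b`s have appeared, reduced mod 4. Use one state per residue: q0 for 0, …, q3 for 3. Reading `b` moves to the next residue; anything else stays put. q0 is accepting.
A 4-state machine:
        a   b   c  
>* q0   q0  q1  q0 
   q1   q1  q2  q1 
   q2   q2  q3  q2 
   q3   q3  q0  q3 
(> = start, * = accepting)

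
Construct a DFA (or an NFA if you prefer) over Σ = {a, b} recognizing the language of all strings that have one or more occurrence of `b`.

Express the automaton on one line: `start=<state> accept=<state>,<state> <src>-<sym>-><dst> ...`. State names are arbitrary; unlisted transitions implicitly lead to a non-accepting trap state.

Count `b`s, saturating at 2: state q0 means no `b` yet, q1 means one `b` seen, q2 means more than one. Each `b` increments (capped at q2); other symbols loop. Accept from {q1, q2}.
A 3-state machine:
        a   b  
>  q0   q0  q1 
 * q1   q1  q2 
 * q2   q2  q2 
(> = start, * = accepting)

start=q0 accept=q1,q2 q0-a->q0 q0-b->q1 q1-a->q1 q1-b->q2 q2-a->q2 q2-b->q2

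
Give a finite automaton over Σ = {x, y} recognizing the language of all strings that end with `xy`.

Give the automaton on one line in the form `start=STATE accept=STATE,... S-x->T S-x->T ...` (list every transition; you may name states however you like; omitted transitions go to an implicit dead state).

Let each state record the length of the longest suffix of the input read so far that is also a prefix of `xy`. q1 means the last symbol is `x`; q2 means the last 2 symbols are `xy`. Accept only at q2, where the string currently ends in `xy`.
3 states suffice.
        x   y  
>  q0   q1  q0 
   q1   q1  q2 
 * q2   q1  q0 
(> = start, * = accepting)

start=q0 accept=q2 q0-x->q1 q0-y->q0 q1-x->q1 q1-y->q2 q2-x->q1 q2-y->q0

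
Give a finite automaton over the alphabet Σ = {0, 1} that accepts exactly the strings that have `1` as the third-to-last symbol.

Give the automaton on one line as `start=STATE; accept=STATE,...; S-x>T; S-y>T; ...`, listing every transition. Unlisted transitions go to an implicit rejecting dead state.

A DFA must remember the last 3 symbols (since which symbol is third-to-last isn't known until the input ends). Use one state per possible window of the last ≤3 symbols; accept from those whose window starts with `1`.
15 states suffice.
          0    1  
>  q0     q1   q2 
   q1     q3   q4 
   q2     q5   q6 
   q3     q7   q8 
   q4     q9  q10 
   q5    q11  q12 
   q6    q13  q14 
   q7     q7   q8 
   q8     q9  q10 
   q9    q11  q12 
   q10   q13  q14 
 * q11    q7   q8 
 * q12    q9  q10 
 * q13   q11  q12 
 * q14   q13  q14 
(> = start, * = accepting)

start=q0; accept=q11,q12,q13,q14; q0-0>q1; q0-1>q2; q1-0>q3; q1-1>q4; q2-0>q5; q2-1>q6; q3-0>q7; q3-1>q8; q4-0>q9; q4-1>q10; q5-0>q11; q5-1>q12; q6-0>q13; q6-1>q14; q7-0>q7; q7-1>q8; q8-0>q9; q8-1>q10; q9-0>q11; q9-1>q12; q10-0>q13; q10-1>q14; q11-0>q7; q11-1>q8; q12-0>q9; q12-1>q10; q13-0>q11; q13-1>q12; q14-0>q13; q14-1>q14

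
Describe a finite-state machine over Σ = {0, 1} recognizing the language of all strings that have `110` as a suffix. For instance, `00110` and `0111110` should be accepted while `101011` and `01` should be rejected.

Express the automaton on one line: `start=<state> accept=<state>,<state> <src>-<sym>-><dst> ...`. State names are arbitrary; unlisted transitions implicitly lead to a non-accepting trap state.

start=S0 accept=S3 S0-0->S0 S0-1->S1 S1-0->S0 S1-1->S2 S2-0->S3 S2-1->S2 S3-0->S0 S3-1->S1

Let each state record the length of the longest suffix of the input read so far that is also a prefix of `110`. S1 means the last symbol is `1`; S2 means the last 2 symbols are `11`; S3 means the last 3 symbols are `110`. Accept only at S3, where the string currently ends in `110`.
With 4 states:
        0   1  
>  S0   S0  S1 
   S1   S0  S2 
   S2   S3  S2 
 * S3   S0  S1 
(> = start, * = accepting)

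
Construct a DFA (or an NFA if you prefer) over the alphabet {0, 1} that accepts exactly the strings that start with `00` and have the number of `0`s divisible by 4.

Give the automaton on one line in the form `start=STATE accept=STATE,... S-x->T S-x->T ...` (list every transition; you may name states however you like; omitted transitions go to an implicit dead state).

Run two small machines in parallel and take their product. One (4 states) tracks whether the input so far still matches the prefix `00`; the other (4 states) tracks the count of `0`s modulo 4. Each combined state is a pair, one component from each; accept when both components accept. After merging equivalent states the machine shrinks.
A 7-state machine:
        0   1  
>  q0   q1  q2 
   q1   q3  q2 
   q2   q2  q2 
   q3   q4  q3 
   q4   q5  q4 
 * q5   q6  q5 
   q6   q3  q6 
(> = start, * = accepting)

start=q0 accept=q5 q0-0->q1 q0-1->q2 q1-0->q3 q1-1->q2 q2-0->q2 q2-1->q2 q3-0->q4 q3-1->q3 q4-0->q5 q4-1->q4 q5-0->q6 q5-1->q5 q6-0->q3 q6-1->q6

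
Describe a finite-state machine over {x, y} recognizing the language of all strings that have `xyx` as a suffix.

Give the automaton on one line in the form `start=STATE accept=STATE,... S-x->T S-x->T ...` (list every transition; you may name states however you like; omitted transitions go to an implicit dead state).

Let each state record the length of the longest suffix of the input read so far that is also a prefix of `xyx`. S1 means the last symbol is `x`; S2 means the last 2 symbols are `xy`; S3 means the last 3 symbols are `xyx`. Accept only at S3, where the string currently ends in `xyx`.
A 4-state machine:
        x   y  
>  S0   S1  S0 
   S1   S1  S2 
   S2   S3  S0 
 * S3   S1  S2 
(> = start, * = accepting)

start=S0 accept=S3 S0-x->S1 S0-y->S0 S1-x->S1 S1-y->S2 S2-x->S3 S2-y->S0 S3-x->S1 S3-y->S2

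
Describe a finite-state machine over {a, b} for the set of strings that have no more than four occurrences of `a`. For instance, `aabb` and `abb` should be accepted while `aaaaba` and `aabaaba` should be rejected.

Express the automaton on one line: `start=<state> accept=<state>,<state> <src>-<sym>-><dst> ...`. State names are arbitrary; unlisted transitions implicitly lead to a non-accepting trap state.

start=S0 accept=S0,S1,S2,S3,S4 S0-a->S1 S0-b->S0 S1-a->S2 S1-b->S1 S2-a->S3 S2-b->S2 S3-a->S4 S3-b->S3 S4-a->S5 S4-b->S4 S5-a->S5 S5-b->S5

Only the number of `a`s matters, and only up to 5. Make a chain S0 → S1 → S2 → S3 → S4 → S5 advanced by each `a` (with S5 absorbing); every other symbol self-loops. The accepting set is {S0, S1, S2, S3, S4}.
With 6 states:
        a   b  
>* S0   S1  S0 
 * S1   S2  S1 
 * S2   S3  S2 
 * S3   S4  S3 
 * S4   S5  S4 
   S5   S5  S5 
(> = start, * = accepting)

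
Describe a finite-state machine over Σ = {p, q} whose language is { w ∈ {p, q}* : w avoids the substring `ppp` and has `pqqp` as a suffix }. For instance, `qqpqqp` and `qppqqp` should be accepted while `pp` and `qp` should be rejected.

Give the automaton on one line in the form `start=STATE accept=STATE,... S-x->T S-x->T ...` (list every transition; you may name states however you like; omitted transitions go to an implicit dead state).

Build one automaton per condition and run them in lockstep. One (4 states) tracks partial matches of the forbidden pattern `ppp`; the other (5 states) tracks how much of the suffix `pqqp` has currently been matched. Each combined state is a pair, one component from each; accept when both components accept. Equivalent product states are then merged.
        p   q  
>  S0   S1  S0 
   S1   S2  S3 
   S2   S4  S3 
   S3   S1  S5 
   S4   S4  S4 
   S5   S6  S0 
 * S6   S2  S3 
(> = start, * = accepting)

start=S0 accept=S6 S0-p->S1 S0-q->S0 S1-p->S2 S1-q->S3 S2-p->S4 S2-q->S3 S3-p->S1 S3-q->S5 S4-p->S4 S4-q->S4 S5-p->S6 S5-q->S0 S6-p->S2 S6-q->S3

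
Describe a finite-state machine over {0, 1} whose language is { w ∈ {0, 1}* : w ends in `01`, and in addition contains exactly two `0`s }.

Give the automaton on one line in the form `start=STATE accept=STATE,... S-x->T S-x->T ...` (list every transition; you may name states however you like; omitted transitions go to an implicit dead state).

Handle the two conditions separately and then intersect. One (3 states) tracks how much of the suffix `01` has currently been matched; the other (4 states) tracks the count of `0`s, saturating at 3. Each combined state is a pair, one component from each; accept when both components accept.
With 10 states:
        0   1  
>  S0   S1  S0 
   S1   S2  S3 
   S2   S4  S5 
   S3   S2  S6 
   S4   S4  S7 
 * S5   S4  S8 
   S6   S2  S6 
   S7   S4  S9 
   S8   S4  S8 
   S9   S4  S9 
(> = start, * = accepting)

start=S0 accept=S5 S0-0->S1 S0-1->S0 S1-0->S2 S1-1->S3 S2-0->S4 S2-1->S5 S3-0->S2 S3-1->S6 S4-0->S4 S4-1->S7 S5-0->S4 S5-1->S8 S6-0->S2 S6-1->S6 S7-0->S4 S7-1->S9 S8-0->S4 S8-1->S8 S9-0->S4 S9-1->S9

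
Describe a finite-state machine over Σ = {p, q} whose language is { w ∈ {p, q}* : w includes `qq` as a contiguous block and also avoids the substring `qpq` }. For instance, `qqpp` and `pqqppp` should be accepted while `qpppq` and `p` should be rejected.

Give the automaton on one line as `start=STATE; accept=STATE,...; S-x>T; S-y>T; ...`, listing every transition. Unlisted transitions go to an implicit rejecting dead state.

Run two small machines in parallel and take their product. The first has 3 states tracking whether and how much of `qq` has been seen; the second has 4 states tracking partial matches of the forbidden pattern `qpq`. A product state is a pair (one from each), accepting exactly when both do. After merging equivalent states the machine shrinks.
        p   q  
>  s0   s0  s1 
   s1   s2  s3 
   s2   s0  s4 
 * s3   s5  s3 
   s4   s4  s4 
 * s5   s6  s4 
 * s6   s6  s3 
(> = start, * = accepting)

start=s0; accept=s3,s5,s6; s0-p>s0; s0-q>s1; s1-p>s2; s1-q>s3; s2-p>s0; s2-q>s4; s3-p>s5; s3-q>s3; s4-p>s4; s4-q>s4; s5-p>s6; s5-q>s4; s6-p>s6; s6-q>s3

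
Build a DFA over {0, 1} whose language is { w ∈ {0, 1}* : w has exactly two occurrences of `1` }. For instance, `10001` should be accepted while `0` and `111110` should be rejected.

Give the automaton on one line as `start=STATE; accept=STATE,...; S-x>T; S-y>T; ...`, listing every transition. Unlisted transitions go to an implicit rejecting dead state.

Only the number of `1`s matters, and only up to 3. Make a chain q0 → q1 → q2 → q3 advanced by each `1` (with q3 absorbing); every other symbol self-loops. The accepting set is {q2}.
        0   1  
>  q0   q0  q1 
   q1   q1  q2 
 * q2   q2  q3 
   q3   q3  q3 
(> = start, * = accepting)

start=q0; accept=q2; q0-0>q0; q0-1>q1; q1-0>q1; q1-1>q2; q2-0>q2; q2-1>q3; q3-0>q3; q3-1>q3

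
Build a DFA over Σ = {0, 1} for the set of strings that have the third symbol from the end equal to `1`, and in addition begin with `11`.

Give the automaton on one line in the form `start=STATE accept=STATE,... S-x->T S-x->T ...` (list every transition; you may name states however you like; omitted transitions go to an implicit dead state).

start=q0 accept=q4,q5,q6,q7 q0-0->q1 q0-1->q2 q1-0->q1 q1-1->q1 q2-0->q1 q2-1->q3 q3-0->q4 q3-1->q5 q4-0->q6 q4-1->q7 q5-0->q4 q5-1->q5 q6-0->q8 q6-1->q9 q7-0->q10 q7-1->q3 q8-0->q8 q8-1->q9 q9-0->q10 q9-1->q3 q10-0->q6 q10-1->q7

Handle the two conditions separately and then intersect. One (15 states) tracks the last 3 symbols read; the other (4 states) tracks whether the input so far still matches the prefix `11`. Each combined state is a pair, one component from each; accept when both components accept. Minimizing collapses redundant product states.
With 11 states:
          0    1  
>  q0     q1   q2 
   q1     q1   q1 
   q2     q1   q3 
   q3     q4   q5 
 * q4     q6   q7 
 * q5     q4   q5 
 * q6     q8   q9 
 * q7    q10   q3 
   q8     q8   q9 
   q9    q10   q3 
   q10    q6   q7 
(> = start, * = accepting)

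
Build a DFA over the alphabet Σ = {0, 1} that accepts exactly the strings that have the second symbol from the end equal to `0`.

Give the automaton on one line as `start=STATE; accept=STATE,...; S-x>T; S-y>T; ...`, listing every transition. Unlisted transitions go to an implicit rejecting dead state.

start=S0; accept=S3,S4; S0-0>S1; S0-1>S2; S1-0>S3; S1-1>S4; S2-0>S5; S2-1>S6; S3-0>S3; S3-1>S4; S4-0>S5; S4-1>S6; S5-0>S3; S5-1>S4; S6-0>S5; S6-1>S6

Because acceptance depends on a position counted from the end, the machine has to buffer the most recent 2 symbols. Make each state the string of the last up-to-2 symbols read; on input `x` shift the window left and append `x`. Accept when the buffered window has length 2 and begins with `0`.
A 7-state machine:
        0   1  
>  S0   S1  S2 
   S1   S3  S4 
   S2   S5  S6 
 * S3   S3  S4 
 * S4   S5  S6 
   S5   S3  S4 
   S6   S5  S6 
(> = start, * = accepting)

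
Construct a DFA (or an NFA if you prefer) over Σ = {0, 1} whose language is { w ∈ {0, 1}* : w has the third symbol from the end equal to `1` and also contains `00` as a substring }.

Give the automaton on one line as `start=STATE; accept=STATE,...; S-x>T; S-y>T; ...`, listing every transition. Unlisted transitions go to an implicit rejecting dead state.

Run two small machines in parallel and take their product. The first has 15 states tracking the last 3 symbols read; the second has 3 states tracking whether and how much of `00` has been seen. A product state is a pair (one from each), accepting exactly when both do.
A 20-state machine:
          0    1  
>  S0     S1   S2 
   S1     S3   S4 
   S2     S5   S6 
   S3     S7   S8 
   S4     S9  S10 
   S5    S11  S12 
   S6    S13  S14 
   S7     S7   S8 
   S8    S15  S16 
   S9    S11  S12 
   S10   S13  S14 
 * S11    S7   S8 
   S12    S9  S10 
   S13   S11  S12 
   S14   S13  S14 
   S15   S11  S17 
   S16   S18  S19 
 * S17   S15  S16 
 * S18   S11  S17 
 * S19   S18  S19 
(> = start, * = accepting)

start=S0; accept=S11,S17,S18,S19; S0-0>S1; S0-1>S2; S1-0>S3; S1-1>S4; S2-0>S5; S2-1>S6; S3-0>S7; S3-1>S8; S4-0>S9; S4-1>S10; S5-0>S11; S5-1>S12; S6-0>S13; S6-1>S14; S7-0>S7; S7-1>S8; S8-0>S15; S8-1>S16; S9-0>S11; S9-1>S12; S10-0>S13; S10-1>S14; S11-0>S7; S11-1>S8; S12-0>S9; S12-1>S10; S13-0>S11; S13-1>S12; S14-0>S13; S14-1>S14; S15-0>S11; S15-1>S17; S16-0>S18; S16-1>S19; S17-0>S15; S17-1>S16; S18-0>S11; S18-1>S17; S19-0>S18; S19-1>S19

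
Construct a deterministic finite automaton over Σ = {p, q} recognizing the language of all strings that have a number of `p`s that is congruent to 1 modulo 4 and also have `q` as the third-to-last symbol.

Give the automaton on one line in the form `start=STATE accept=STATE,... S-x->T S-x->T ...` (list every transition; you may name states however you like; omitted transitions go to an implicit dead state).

Run two small machines in parallel and take their product. One (4 states) tracks the count of `p`s modulo 4; the other (15 states) tracks the last 3 symbols read. Each combined state is a pair, one component from each; accept when both components accept. Equivalent product states are then merged.
A 15-state machine:
          p    q  
>  S0     S1   S2 
   S1     S3   S4 
   S2     S5   S6 
   S3     S7   S3 
   S4     S3   S8 
   S5     S3   S9 
   S6    S10   S6 
   S7     S0  S11 
   S8     S3  S12 
 * S9     S3   S8 
 * S10    S3   S9 
   S11   S13  S11 
 * S12    S3  S12 
   S13   S14   S2 
 * S14    S3   S4 
(> = start, * = accepting)

start=S0 accept=S9,S10,S12,S14 S0-p->S1 S0-q->S2 S1-p->S3 S1-q->S4 S2-p->S5 S2-q->S6 S3-p->S7 S3-q->S3 S4-p->S3 S4-q->S8 S5-p->S3 S5-q->S9 S6-p->S10 S6-q->S6 S7-p->S0 S7-q->S11 S8-p->S3 S8-q->S12 S9-p->S3 S9-q->S8 S10-p->S3 S10-q->S9 S11-p->S13 S11-q->S11 S12-p->S3 S12-q->S12 S13-p->S14 S13-q->S2 S14-p->S3 S14-q->S4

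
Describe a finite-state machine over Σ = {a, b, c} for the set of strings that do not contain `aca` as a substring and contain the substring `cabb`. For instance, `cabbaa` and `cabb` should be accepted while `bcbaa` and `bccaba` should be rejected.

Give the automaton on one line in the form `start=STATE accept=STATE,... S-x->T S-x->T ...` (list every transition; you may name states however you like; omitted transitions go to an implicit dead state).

Build one automaton per condition and run them in lockstep. The first has 4 states tracking partial matches of the forbidden pattern `aca`; the second has 5 states tracking whether and how much of `cabb` has been seen. A product state is a pair (one from each), accepting exactly when both do. After merging equivalent states the machine shrinks.
With 10 states:
        a   b   c  
>  q0   q1  q0  q2 
   q1   q1  q0  q3 
   q2   q4  q0  q2 
   q3   q5  q0  q2 
   q4   q1  q6  q3 
   q5   q5  q5  q5 
   q6   q1  q7  q2 
 * q7   q8  q7  q7 
 * q8   q8  q7  q9 
 * q9   q5  q7  q7 
(> = start, * = accepting)

start=q0 accept=q7,q8,q9 q0-a->q1 q0-b->q0 q0-c->q2 q1-a->q1 q1-b->q0 q1-c->q3 q2-a->q4 q2-b->q0 q2-c->q2 q3-a->q5 q3-b->q0 q3-c->q2 q4-a->q1 q4-b->q6 q4-c->q3 q5-a->q5 q5-b->q5 q5-c->q5 q6-a->q1 q6-b->q7 q6-c->q2 q7-a->q8 q7-b->q7 q7-c->q7 q8-a->q8 q8-b->q7 q8-c->q9 q9-a->q5 q9-b->q7 q9-c->q7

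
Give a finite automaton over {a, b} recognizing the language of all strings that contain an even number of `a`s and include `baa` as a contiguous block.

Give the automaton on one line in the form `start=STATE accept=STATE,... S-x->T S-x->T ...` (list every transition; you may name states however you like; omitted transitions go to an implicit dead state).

Run two small machines in parallel and take their product. One (2 states) tracks the count of `a`s modulo 2; the other (4 states) tracks whether and how much of `baa` has been seen. Each combined state is a pair, one component from each; accept when both components accept.
An 8-state machine:
        a   b  
>  s0   s1  s2 
   s1   s0  s3 
   s2   s4  s2 
   s3   s5  s3 
   s4   s6  s3 
   s5   s7  s2 
 * s6   s7  s6 
   s7   s6  s7 
(> = start, * = accepting)

start=s0 accept=s6 s0-a->s1 s0-b->s2 s1-a->s0 s1-b->s3 s2-a->s4 s2-b->s2 s3-a->s5 s3-b->s3 s4-a->s6 s4-b->s3 s5-a->s7 s5-b->s2 s6-a->s7 s6-b->s6 s7-a->s6 s7-b->s7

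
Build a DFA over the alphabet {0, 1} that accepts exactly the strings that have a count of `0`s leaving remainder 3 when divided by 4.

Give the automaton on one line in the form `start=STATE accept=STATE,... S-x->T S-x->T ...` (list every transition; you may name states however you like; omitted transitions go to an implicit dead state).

The only thing that matters is how many `0`s have appeared, reduced mod 4. Use one state per residue: S0 for 0, …, S3 for 3. Reading `0` moves to the next residue; anything else stays put. S3 is accepting.
A 4-state machine:
        0   1  
>  S0   S1  S0 
   S1   S2  S1 
   S2   S3  S2 
 * S3   S0  S3 
(> = start, * = accepting)

start=S0 accept=S3 S0-0->S1 S0-1->S0 S1-0->S2 S1-1->S1 S2-0->S3 S2-1->S2 S3-0->S0 S3-1->S3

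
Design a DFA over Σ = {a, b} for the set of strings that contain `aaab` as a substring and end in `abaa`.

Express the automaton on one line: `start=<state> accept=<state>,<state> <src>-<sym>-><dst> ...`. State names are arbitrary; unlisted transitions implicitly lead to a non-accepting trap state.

Run two small machines in parallel and take their product. The first has 5 states tracking whether and how much of `aaab` has been seen; the second has 5 states tracking how much of the suffix `abaa` has currently been matched. A product state is a pair (one from each), accepting exactly when both do.
A 12-state machine:
          a    b  
>  q0     q1   q0 
   q1     q2   q3 
   q2     q4   q3 
   q3     q5   q0 
   q4     q4   q6 
   q5     q7   q3 
   q6     q8   q9 
   q7     q4   q3 
   q8    q10   q6 
   q9    q11   q9 
 * q10   q11   q6 
   q11   q11   q6 
(> = start, * = accepting)

start=q0 accept=q10 q0-a->q1 q0-b->q0 q1-a->q2 q1-b->q3 q2-a->q4 q2-b->q3 q3-a->q5 q3-b->q0 q4-a->q4 q4-b->q6 q5-a->q7 q5-b->q3 q6-a->q8 q6-b->q9 q7-a->q4 q7-b->q3 q8-a->q10 q8-b->q6 q9-a->q11 q9-b->q9 q10-a->q11 q10-b->q6 q11-a->q11 q11-b->q6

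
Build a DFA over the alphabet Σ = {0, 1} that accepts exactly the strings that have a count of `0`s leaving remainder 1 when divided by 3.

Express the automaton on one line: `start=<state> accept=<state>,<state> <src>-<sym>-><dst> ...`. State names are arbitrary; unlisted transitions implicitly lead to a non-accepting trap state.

Keep the running count of `0`s modulo 3: each `0` advances along the cycle s0 → s1 → s2 → s0 while other symbols loop. Accept at s1.
With 3 states:
        0   1  
>  s0   s1  s0 
 * s1   s2  s1 
   s2   s0  s2 
(> = start, * = accepting)

start=s0 accept=s1 s0-0->s1 s0-1->s0 s1-0->s2 s1-1->s1 s2-0->s0 s2-1->s2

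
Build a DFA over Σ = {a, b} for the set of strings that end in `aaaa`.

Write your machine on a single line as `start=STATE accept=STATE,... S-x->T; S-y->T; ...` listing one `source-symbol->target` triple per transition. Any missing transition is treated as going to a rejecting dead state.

start=S0; accept=S4; S0-a->S1; S0-b->S0; S1-a->S2; S1-b->S0; S2-a->S3; S2-b->S0; S3-a->S4; S3-b->S0; S4-a->S4; S4-b->S0

Remember how much of `aaaa` the current input suffix matches. State S0 means no match yet; S1 means the last symbol is `a`; S2 means the last 2 symbols are `aa`; S3 means the last 3 symbols are `aaa`; S4 means the last 4 symbols are `aaaa`. Only S4 accepts. On a mismatch, fall back to the longest proper suffix that is still a prefix of `aaaa`.
A 5-state machine:
        a   b  
>  S0   S1  S0 
   S1   S2  S0 
   S2   S3  S0 
   S3   S4  S0 
 * S4   S4  S0 
(> = start, * = accepting)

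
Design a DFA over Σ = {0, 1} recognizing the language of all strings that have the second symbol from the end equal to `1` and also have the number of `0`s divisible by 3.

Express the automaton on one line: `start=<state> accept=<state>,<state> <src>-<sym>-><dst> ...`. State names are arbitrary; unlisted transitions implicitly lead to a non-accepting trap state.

start=q0 accept=q4,q6 q0-0->q1 q0-1->q2 q1-0->q3 q1-1->q1 q2-0->q1 q2-1->q4 q3-0->q0 q3-1->q5 q4-0->q1 q4-1->q4 q5-0->q6 q5-1->q5 q6-0->q1 q6-1->q2

Handle the two conditions separately and then intersect. The first has 7 states tracking the last 2 symbols read; the second has 3 states tracking the count of `0`s modulo 3. A product state is a pair (one from each), accepting exactly when both do. Minimizing collapses redundant product states.
With 7 states:
        0   1  
>  q0   q1  q2 
   q1   q3  q1 
   q2   q1  q4 
   q3   q0  q5 
 * q4   q1  q4 
   q5   q6  q5 
 * q6   q1  q2 
(> = start, * = accepting)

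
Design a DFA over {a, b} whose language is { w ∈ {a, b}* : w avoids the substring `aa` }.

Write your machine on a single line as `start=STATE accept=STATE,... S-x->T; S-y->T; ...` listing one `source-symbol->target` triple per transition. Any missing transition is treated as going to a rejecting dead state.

start=S0; accept=S0,S1; S0-a->S1; S0-b->S0; S1-a->S2; S1-b->S0; S2-a->S2; S2-b->S2

Track partial matches of the forbidden pattern `aa`. State S2 is a dead state reached once `aa` has occurred; every other state accepts. S0 means no part of `aa` is currently matched.
        a   b  
>* S0   S1  S0 
 * S1   S2  S0 
   S2   S2  S2 
(> = start, * = accepting)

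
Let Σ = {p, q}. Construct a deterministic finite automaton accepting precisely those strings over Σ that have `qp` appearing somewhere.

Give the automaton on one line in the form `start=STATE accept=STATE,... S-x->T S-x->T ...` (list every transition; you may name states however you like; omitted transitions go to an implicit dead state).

start=S0 accept=S2 S0-p->S0 S0-q->S1 S1-p->S2 S1-q->S1 S2-p->S2 S2-q->S2

Track how much of `qp` has been matched so far: state S0 is no progress, S2 is the absorbing accept state reached once `qp` has occurred. Intermediate states record partial matches; on a mismatch, fall back to the longest reusable overlap.
A 3-state machine:
        p   q  
>  S0   S0  S1 
   S1   S2  S1 
 * S2   S2  S2 
(> = start, * = accepting)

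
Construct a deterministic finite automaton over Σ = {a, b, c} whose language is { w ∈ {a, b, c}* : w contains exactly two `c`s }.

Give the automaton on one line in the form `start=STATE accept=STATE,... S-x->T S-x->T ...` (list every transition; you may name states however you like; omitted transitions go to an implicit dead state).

Only the number of `c`s matters, and only up to 3. Make a chain S0 → S1 → S2 → S3 advanced by each `c` (with S3 absorbing); every other symbol self-loops. The accepting set is {S2}.
With 4 states:
        a   b   c  
>  S0   S0  S0  S1 
   S1   S1  S1  S2 
 * S2   S2  S2  S3 
   S3   S3  S3  S3 
(> = start, * = accepting)

start=S0 accept=S2 S0-a->S0 S0-b->S0 S0-c->S1 S1-a->S1 S1-b->S1 S1-c->S2 S2-a->S2 S2-b->S2 S2-c->S3 S3-a->S3 S3-b->S3 S3-c->S3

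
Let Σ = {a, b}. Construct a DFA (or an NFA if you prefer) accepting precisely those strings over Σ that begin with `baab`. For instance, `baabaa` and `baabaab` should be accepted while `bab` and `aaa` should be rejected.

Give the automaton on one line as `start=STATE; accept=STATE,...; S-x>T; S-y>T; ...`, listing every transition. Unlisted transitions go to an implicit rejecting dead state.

Walk along `baab` while the input agrees: from S0 take `b` to S1, and so on. Any deviation drops to the rejecting sink S5. Once S4 is reached the prefix is confirmed and every continuation is accepted.
6 states suffice.
        a   b  
>  S0   S5  S1 
   S1   S2  S5 
   S2   S3  S5 
   S3   S5  S4 
 * S4   S4  S4 
   S5   S5  S5 
(> = start, * = accepting)

start=S0; accept=S4; S0-a>S5; S0-b>S1; S1-a>S2; S1-b>S5; S2-a>S3; S2-b>S5; S3-a>S5; S3-b>S4; S4-a>S4; S4-b>S4; S5-a>S5; S5-b>S5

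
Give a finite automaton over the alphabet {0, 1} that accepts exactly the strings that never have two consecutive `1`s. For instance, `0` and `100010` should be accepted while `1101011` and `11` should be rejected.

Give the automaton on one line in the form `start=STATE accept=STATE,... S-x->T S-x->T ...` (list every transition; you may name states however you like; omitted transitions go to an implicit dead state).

This is the complement of 'contains `11`'. Use the same substring-matching states — A through C holding how much of `11` has just been matched — but flip the accepting set: everything except the trap C accepts.
A 3-state machine:
       0  1 
>* A   A  B 
 * B   A  C 
   C   C  C 
(> = start, * = accepting)

start=A accept=A,B A-0->A A-1->B B-0->A B-1->C C-0->C C-1->C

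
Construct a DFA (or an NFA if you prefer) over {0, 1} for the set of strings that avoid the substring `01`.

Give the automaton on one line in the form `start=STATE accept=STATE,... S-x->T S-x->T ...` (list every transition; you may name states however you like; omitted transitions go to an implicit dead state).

This is the complement of 'contains `01`'. Use the same substring-matching states — q0 through q2 holding how much of `01` has just been matched — but flip the accepting set: everything except the trap q2 accepts.
A 3-state machine:
        0   1  
>* q0   q1  q0 
 * q1   q1  q2 
   q2   q2  q2 
(> = start, * = accepting)

start=q0 accept=q0,q1 q0-0->q1 q0-1->q0 q1-0->q1 q1-1->q2 q2-0->q2 q2-1->q2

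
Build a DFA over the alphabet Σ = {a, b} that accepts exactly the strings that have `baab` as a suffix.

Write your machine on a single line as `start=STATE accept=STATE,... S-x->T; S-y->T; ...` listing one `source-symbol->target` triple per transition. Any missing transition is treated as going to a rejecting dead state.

Remember how much of `baab` the current input suffix matches. State S0 means no match yet; S1 means the last symbol is `b`; S2 means the last 2 symbols are `ba`; S3 means the last 3 symbols are `baa`; S4 means the last 4 symbols are `baab`. Only S4 accepts. On a mismatch, fall back to the longest proper suffix that is still a prefix of `baab`.
With 5 states:
        a   b  
>  S0   S0  S1 
   S1   S2  S1 
   S2   S3  S1 
   S3   S0  S4 
 * S4   S2  S1 
(> = start, * = accepting)

start=S0; accept=S4; S0-a->S0; S0-b->S1; S1-a->S2; S1-b->S1; S2-a->S3; S2-b->S1; S3-a->S0; S3-b->S4; S4-a->S2; S4-b->S1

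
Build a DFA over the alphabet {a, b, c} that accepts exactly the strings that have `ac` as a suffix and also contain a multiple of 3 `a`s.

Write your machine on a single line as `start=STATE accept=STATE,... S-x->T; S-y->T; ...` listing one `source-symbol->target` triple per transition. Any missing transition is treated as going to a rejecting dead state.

Run two small machines in parallel and take their product. One (3 states) tracks how much of the suffix `ac` has currently been matched; the other (3 states) tracks the count of `a`s modulo 3. Each combined state is a pair, one component from each; accept when both components accept.
With 9 states:
        a   b   c  
>  S0   S1  S0  S0 
   S1   S2  S3  S4 
   S2   S5  S6  S7 
   S3   S2  S3  S3 
   S4   S2  S3  S3 
   S5   S1  S0  S8 
   S6   S5  S6  S6 
   S7   S5  S6  S6 
 * S8   S1  S0  S0 
(> = start, * = accepting)

start=S0; accept=S8; S0-a->S1; S0-b->S0; S0-c->S0; S1-a->S2; S1-b->S3; S1-c->S4; S2-a->S5; S2-b->S6; S2-c->S7; S3-a->S2; S3-b->S3; S3-c->S3; S4-a->S2; S4-b->S3; S4-c->S3; S5-a->S1; S5-b->S0; S5-c->S8; S6-a->S5; S6-b->S6; S6-c->S6; S7-a->S5; S7-b->S6; S7-c->S6; S8-a->S1; S8-b->S0; S8-c->S0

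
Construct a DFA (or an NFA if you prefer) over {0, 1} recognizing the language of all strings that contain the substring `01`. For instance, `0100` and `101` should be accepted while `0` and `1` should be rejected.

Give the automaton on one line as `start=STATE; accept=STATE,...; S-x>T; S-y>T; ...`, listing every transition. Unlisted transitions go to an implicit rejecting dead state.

start=q0; accept=q2; q0-0>q1; q0-1>q0; q1-0>q1; q1-1>q2; q2-0>q2; q2-1>q2

States q0..q1 record the length of the longest prefix of `01` that matches the current input suffix. Reaching q2 means `01` has been seen, and we stay there forever. Accept from q2.
A 3-state machine:
        0   1  
>  q0   q1  q0 
   q1   q1  q2 
 * q2   q2  q2 
(> = start, * = accepting)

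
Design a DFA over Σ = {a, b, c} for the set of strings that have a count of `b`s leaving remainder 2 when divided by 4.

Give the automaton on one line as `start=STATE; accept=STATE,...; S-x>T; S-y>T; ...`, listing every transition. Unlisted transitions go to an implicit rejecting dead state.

start=s0; accept=s2; s0-a>s0; s0-b>s1; s0-c>s0; s1-a>s1; s1-b>s2; s1-c>s1; s2-a>s2; s2-b>s3; s2-c>s2; s3-a>s3; s3-b>s0; s3-c>s3

The only thing that matters is how many `b`s have appeared, reduced mod 4. Use one state per residue: s0 for 0, …, s3 for 3. Reading `b` moves to the next residue; anything else stays put. s2 is accepting.
With 4 states:
        a   b   c  
>  s0   s0  s1  s0 
   s1   s1  s2  s1 
 * s2   s2  s3  s2 
   s3   s3  s0  s3 
(> = start, * = accepting)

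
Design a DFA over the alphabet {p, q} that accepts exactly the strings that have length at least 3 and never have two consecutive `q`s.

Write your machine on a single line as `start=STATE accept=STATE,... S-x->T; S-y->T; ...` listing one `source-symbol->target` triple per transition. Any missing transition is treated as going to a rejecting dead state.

start=s0; accept=s6,s7; s0-p->s1; s0-q->s2; s1-p->s3; s1-q->s4; s2-p->s3; s2-q->s5; s3-p->s6; s3-q->s7; s4-p->s6; s4-q->s5; s5-p->s5; s5-q->s5; s6-p->s6; s6-q->s7; s7-p->s6; s7-q->s5

Run two small machines in parallel and take their product. One (5 states) tracks the input length, saturating at 4; the other (3 states) tracks partial matches of the forbidden pattern `qq`. Each combined state is a pair, one component from each; accept when both components accept. After merging equivalent states the machine shrinks.
8 states suffice.
        p   q  
>  s0   s1  s2 
   s1   s3  s4 
   s2   s3  s5 
   s3   s6  s7 
   s4   s6  s5 
   s5   s5  s5 
 * s6   s6  s7 
 * s7   s6  s5 
(> = start, * = accepting)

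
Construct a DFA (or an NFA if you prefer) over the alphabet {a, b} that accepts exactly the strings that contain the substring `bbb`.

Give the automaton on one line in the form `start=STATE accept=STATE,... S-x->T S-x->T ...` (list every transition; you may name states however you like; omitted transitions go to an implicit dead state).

start=q0 accept=q3 q0-a->q0 q0-b->q1 q1-a->q0 q1-b->q2 q2-a->q0 q2-b->q3 q3-a->q3 q3-b->q3

States q0..q2 record the length of the longest prefix of `bbb` that matches the current input suffix. Reaching q3 means `bbb` has been seen, and we stay there forever. Accept from q3.
With 4 states:
        a   b  
>  q0   q0  q1 
   q1   q0  q2 
   q2   q0  q3 
 * q3   q3  q3 
(> = start, * = accepting)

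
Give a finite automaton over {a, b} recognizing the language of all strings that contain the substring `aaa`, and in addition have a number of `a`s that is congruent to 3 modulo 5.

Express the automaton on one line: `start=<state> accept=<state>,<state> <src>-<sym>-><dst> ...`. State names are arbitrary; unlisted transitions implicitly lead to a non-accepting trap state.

Build one automaton per condition and run them in lockstep. The first has 4 states tracking whether and how much of `aaa` has been seen; the second has 5 states tracking the count of `a`s modulo 5. A product state is a pair (one from each), accepting exactly when both do.
20 states suffice.
          a    b  
>  S0     S1   S0 
   S1     S2   S3 
   S2     S4   S5 
   S3     S6   S3 
 * S4     S7   S4 
   S5     S8   S5 
   S6     S9   S5 
   S7    S10   S7 
   S8    S11  S12 
   S9     S7  S12 
   S10   S13  S10 
   S11   S10  S14 
   S12   S15  S12 
   S13   S16  S13 
   S14   S17  S14 
   S15   S18  S14 
   S16    S4  S16 
   S17   S19   S0 
   S18   S13   S0 
   S19   S16   S3 
(> = start, * = accepting)

start=S0 accept=S4 S0-a->S1 S0-b->S0 S1-a->S2 S1-b->S3 S2-a->S4 S2-b->S5 S3-a->S6 S3-b->S3 S4-a->S7 S4-b->S4 S5-a->S8 S5-b->S5 S6-a->S9 S6-b->S5 S7-a->S10 S7-b->S7 S8-a->S11 S8-b->S12 S9-a->S7 S9-b->S12 S10-a->S13 S10-b->S10 S11-a->S10 S11-b->S14 S12-a->S15 S12-b->S12 S13-a->S16 S13-b->S13 S14-a->S17 S14-b->S14 S15-a->S18 S15-b->S14 S16-a->S4 S16-b->S16 S17-a->S19 S17-b->S0 S18-a->S13 S18-b->S0 S19-a->S16 S19-b->S3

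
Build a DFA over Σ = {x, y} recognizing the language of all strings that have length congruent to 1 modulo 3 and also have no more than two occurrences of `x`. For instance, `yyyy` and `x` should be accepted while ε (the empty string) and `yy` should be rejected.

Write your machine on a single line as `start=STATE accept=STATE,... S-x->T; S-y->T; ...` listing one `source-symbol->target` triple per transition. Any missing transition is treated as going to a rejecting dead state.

start=q0; accept=q1,q2,q9; q0-x->q1; q0-y->q2; q1-x->q3; q1-y->q4; q2-x->q4; q2-y->q5; q3-x->q6; q3-y->q7; q4-x->q7; q4-y->q8; q5-x->q8; q5-y->q0; q6-x->q6; q6-y->q6; q7-x->q6; q7-y->q9; q8-x->q9; q8-y->q1; q9-x->q6; q9-y->q3

Run two small machines in parallel and take their product. The first has 3 states tracking the input length modulo 3; the second has 4 states tracking the count of `x`s, saturating at 3. A product state is a pair (one from each), accepting exactly when both do. After merging equivalent states the machine shrinks.
10 states suffice.
        x   y  
>  q0   q1  q2 
 * q1   q3  q4 
 * q2   q4  q5 
   q3   q6  q7 
   q4   q7  q8 
   q5   q8  q0 
   q6   q6  q6 
   q7   q6  q9 
   q8   q9  q1 
 * q9   q6  q3 
(> = start, * = accepting)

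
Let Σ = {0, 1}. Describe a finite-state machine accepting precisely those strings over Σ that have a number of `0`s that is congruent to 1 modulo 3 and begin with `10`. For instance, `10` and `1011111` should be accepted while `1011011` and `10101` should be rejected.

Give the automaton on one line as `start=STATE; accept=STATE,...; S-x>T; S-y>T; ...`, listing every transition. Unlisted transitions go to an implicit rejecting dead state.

Handle the two conditions separately and then intersect. One (3 states) tracks the count of `0`s modulo 3; the other (4 states) tracks whether the input so far still matches the prefix `10`. Each combined state is a pair, one component from each; accept when both components accept. After merging equivalent states the machine shrinks.
With 6 states:
        0   1  
>  q0   q1  q2 
   q1   q1  q1 
   q2   q3  q1 
 * q3   q4  q3 
   q4   q5  q4 
   q5   q3  q5 
(> = start, * = accepting)

start=q0; accept=q3; q0-0>q1; q0-1>q2; q1-0>q1; q1-1>q1; q2-0>q3; q2-1>q1; q3-0>q4; q3-1>q3; q4-0>q5; q4-1>q4; q5-0>q3; q5-1>q5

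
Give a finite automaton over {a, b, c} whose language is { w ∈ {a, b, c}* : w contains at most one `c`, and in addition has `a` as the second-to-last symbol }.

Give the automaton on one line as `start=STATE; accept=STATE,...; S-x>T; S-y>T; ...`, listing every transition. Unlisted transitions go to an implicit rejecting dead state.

start=q0; accept=q3,q4,q5,q8; q0-a>q1; q0-b>q0; q0-c>q2; q1-a>q3; q1-b>q4; q1-c>q5; q2-a>q6; q2-b>q2; q2-c>q7; q3-a>q3; q3-b>q4; q3-c>q5; q4-a>q1; q4-b>q0; q4-c>q2; q5-a>q6; q5-b>q2; q5-c>q7; q6-a>q8; q6-b>q5; q6-c>q7; q7-a>q7; q7-b>q7; q7-c>q7; q8-a>q8; q8-b>q5; q8-c>q7

Handle the two conditions separately and then intersect. One (3 states) tracks the count of `c`s, saturating at 2; the other (13 states) tracks the last 2 symbols read. Each combined state is a pair, one component from each; accept when both components accept. After merging equivalent states the machine shrinks.
9 states suffice.
        a   b   c  
>  q0   q1  q0  q2 
   q1   q3  q4  q5 
   q2   q6  q2  q7 
 * q3   q3  q4  q5 
 * q4   q1  q0  q2 
 * q5   q6  q2  q7 
   q6   q8  q5  q7 
   q7   q7  q7  q7 
 * q8   q8  q5  q7 
(> = start, * = accepting)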